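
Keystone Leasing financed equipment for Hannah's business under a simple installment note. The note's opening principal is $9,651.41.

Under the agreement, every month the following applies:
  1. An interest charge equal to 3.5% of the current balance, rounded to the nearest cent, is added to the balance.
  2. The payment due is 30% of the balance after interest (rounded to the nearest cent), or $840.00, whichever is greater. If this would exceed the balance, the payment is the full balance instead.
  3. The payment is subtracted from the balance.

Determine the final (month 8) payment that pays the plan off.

$350.90

Month 1: opening $9,651.41; interest $337.80 → $9,989.21; payment $2,996.76; balance $6,992.45
Month 2: opening $6,992.45; interest $244.74 → $7,237.19; payment $2,171.16; balance $5,066.03
Month 3: opening $5,066.03; interest $177.31 → $5,243.34; payment $1,573.00; balance $3,670.34
Month 4: opening $3,670.34; interest $128.46 → $3,798.80; payment $1,139.64; balance $2,659.16
Month 5: opening $2,659.16; interest $93.07 → $2,752.23; payment $840.00; balance $1,912.23
Month 6: opening $1,912.23; interest $66.93 → $1,979.16; payment $840.00; balance $1,139.16
Month 7: opening $1,139.16; interest $39.87 → $1,179.03; payment $840.00; balance $339.03
Month 8: opening $339.03; interest $11.87 → $350.90; payment $350.90; balance $0.00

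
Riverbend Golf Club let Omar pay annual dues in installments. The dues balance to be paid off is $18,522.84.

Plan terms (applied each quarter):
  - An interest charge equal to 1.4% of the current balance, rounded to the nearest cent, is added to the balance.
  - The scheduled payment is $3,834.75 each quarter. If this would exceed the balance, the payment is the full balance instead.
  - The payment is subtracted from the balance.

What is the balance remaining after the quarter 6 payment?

$0.00

Quarter 1: $18,522.84 +$259.32 interest = $18,782.16; pay $3,834.75 → $14,947.41
Quarter 2: $14,947.41 +$209.26 interest = $15,156.67; pay $3,834.75 → $11,321.92
Quarter 3: $11,321.92 +$158.51 interest = $11,480.43; pay $3,834.75 → $7,645.68
Quarter 4: $7,645.68 +$107.04 interest = $7,752.72; pay $3,834.75 → $3,917.97
Quarter 5: $3,917.97 +$54.85 interest = $3,972.82; pay $3,834.75 → $138.07
Quarter 6: $138.07 +$1.93 interest = $140.00; pay $140.00 → $0.00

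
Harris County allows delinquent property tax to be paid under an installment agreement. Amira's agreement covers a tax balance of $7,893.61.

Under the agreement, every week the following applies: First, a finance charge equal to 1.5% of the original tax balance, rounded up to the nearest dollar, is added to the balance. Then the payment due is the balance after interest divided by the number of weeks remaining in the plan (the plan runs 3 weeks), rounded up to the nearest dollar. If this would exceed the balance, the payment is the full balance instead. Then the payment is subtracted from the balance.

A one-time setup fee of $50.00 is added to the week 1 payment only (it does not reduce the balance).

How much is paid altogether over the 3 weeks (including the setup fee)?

Week 1: opening $7,893.61; interest $119.00 → $8,012.61; payment $2,671.00 (+ $50.00 fee); balance $5,341.61
Week 2: opening $5,341.61; interest $119.00 → $5,460.61; payment $2,731.00; balance $2,729.61
Week 3: opening $2,729.61; interest $119.00 → $2,848.61; payment $2,848.61; balance $0.00
Total paid: $8,300.61

$8,300.61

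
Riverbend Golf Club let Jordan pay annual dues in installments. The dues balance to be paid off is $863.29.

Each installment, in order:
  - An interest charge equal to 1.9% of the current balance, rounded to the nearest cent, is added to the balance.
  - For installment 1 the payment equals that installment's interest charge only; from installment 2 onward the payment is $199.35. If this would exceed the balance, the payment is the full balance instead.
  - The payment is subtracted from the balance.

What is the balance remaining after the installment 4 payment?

$303.95

# | Opening | Interest | Payment | End bal
1 | $863.29 | $16.40 | $16.40 | $863.29
2 | $863.29 | $16.40 | $199.35 | $680.34
3 | $680.34 | $12.93 | $199.35 | $493.92
4 | $493.92 | $9.38 | $199.35 | $303.95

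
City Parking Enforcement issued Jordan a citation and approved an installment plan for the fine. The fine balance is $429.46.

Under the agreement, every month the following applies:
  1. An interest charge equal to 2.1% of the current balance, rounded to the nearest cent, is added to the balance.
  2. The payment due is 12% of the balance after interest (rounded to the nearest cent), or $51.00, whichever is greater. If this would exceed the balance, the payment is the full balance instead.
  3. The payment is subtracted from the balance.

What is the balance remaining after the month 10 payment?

$0.00

Month 1: opening $429.46; interest $9.02 → $438.48; payment $52.62; balance $385.86
Month 2: opening $385.86; interest $8.10 → $393.96; payment $51.00; balance $342.96
Month 3: opening $342.96; interest $7.20 → $350.16; payment $51.00; balance $299.16
Month 4: opening $299.16; interest $6.28 → $305.44; payment $51.00; balance $254.44
Month 5: opening $254.44; interest $5.34 → $259.78; payment $51.00; balance $208.78
Month 6: opening $208.78; interest $4.38 → $213.16; payment $51.00; balance $162.16
Month 7: opening $162.16; interest $3.41 → $165.57; payment $51.00; balance $114.57
Month 8: opening $114.57; interest $2.41 → $116.98; payment $51.00; balance $65.98
Month 9: opening $65.98; interest $1.39 → $67.37; payment $51.00; balance $16.37
Month 10: opening $16.37; interest $0.34 → $16.71; payment $16.71; balance $0.00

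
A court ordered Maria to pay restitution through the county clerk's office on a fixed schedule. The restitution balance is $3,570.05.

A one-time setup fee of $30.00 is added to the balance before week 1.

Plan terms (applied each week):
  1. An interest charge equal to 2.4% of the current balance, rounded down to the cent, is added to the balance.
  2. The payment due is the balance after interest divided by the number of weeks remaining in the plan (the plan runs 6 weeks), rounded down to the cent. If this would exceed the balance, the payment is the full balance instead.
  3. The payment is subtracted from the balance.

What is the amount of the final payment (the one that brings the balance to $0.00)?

$691.76

Week 1: $3,600.05 +$86.40 interest = $3,686.45; pay $614.40 → $3,072.05
Week 2: $3,072.05 +$73.72 interest = $3,145.77; pay $629.15 → $2,516.62
Week 3: $2,516.62 +$60.39 interest = $2,577.01; pay $644.25 → $1,932.76
Week 4: $1,932.76 +$46.38 interest = $1,979.14; pay $659.71 → $1,319.43
Week 5: $1,319.43 +$31.66 interest = $1,351.09; pay $675.54 → $675.55
Week 6: $675.55 +$16.21 interest = $691.76; pay $691.76 → $0.00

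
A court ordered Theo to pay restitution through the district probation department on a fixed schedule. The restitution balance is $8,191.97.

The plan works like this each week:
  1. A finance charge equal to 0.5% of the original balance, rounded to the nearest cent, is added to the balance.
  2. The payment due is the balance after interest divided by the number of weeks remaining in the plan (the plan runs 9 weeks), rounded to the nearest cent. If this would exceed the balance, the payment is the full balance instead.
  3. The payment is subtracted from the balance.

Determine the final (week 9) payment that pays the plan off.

Week 1: opening $8,191.97; interest $40.96 → $8,232.93; payment $914.77; balance $7,318.16
Week 2: opening $7,318.16; interest $40.96 → $7,359.12; payment $919.89; balance $6,439.23
Week 3: opening $6,439.23; interest $40.96 → $6,480.19; payment $925.74; balance $5,554.45
Week 4: opening $5,554.45; interest $40.96 → $5,595.41; payment $932.57; balance $4,662.84
Week 5: opening $4,662.84; interest $40.96 → $4,703.80; payment $940.76; balance $3,763.04
Week 6: opening $3,763.04; interest $40.96 → $3,804.00; payment $951.00; balance $2,853.00
Week 7: opening $2,853.00; interest $40.96 → $2,893.96; payment $964.65; balance $1,929.31
Week 8: opening $1,929.31; interest $40.96 → $1,970.27; payment $985.14; balance $985.13
Week 9: opening $985.13; interest $40.96 → $1,026.09; payment $1,026.09; balance $0.00

$1,026.09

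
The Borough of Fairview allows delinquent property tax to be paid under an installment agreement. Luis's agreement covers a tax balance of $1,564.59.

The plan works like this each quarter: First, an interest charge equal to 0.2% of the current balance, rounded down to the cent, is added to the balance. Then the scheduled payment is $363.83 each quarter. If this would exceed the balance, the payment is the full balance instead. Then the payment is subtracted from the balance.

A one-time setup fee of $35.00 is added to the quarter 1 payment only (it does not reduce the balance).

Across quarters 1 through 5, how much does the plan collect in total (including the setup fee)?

$1,607.98

Quarter 1: $1,564.59 +$3.12 interest = $1,567.71; pay $363.83 (+ $35.00 fee) → $1,203.88
Quarter 2: $1,203.88 +$2.40 interest = $1,206.28; pay $363.83 → $842.45
Quarter 3: $842.45 +$1.68 interest = $844.13; pay $363.83 → $480.30
Quarter 4: $480.30 +$0.96 interest = $481.26; pay $363.83 → $117.43
Quarter 5: $117.43 +$0.23 interest = $117.66; pay $117.66 → $0.00
Total paid: $1,607.98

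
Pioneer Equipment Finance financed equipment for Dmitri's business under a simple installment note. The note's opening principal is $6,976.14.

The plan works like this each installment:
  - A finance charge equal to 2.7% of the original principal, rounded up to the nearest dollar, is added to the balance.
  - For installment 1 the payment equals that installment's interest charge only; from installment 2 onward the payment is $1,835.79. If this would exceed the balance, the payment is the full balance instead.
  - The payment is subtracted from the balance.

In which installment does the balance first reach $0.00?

# | Opening | Interest | Payment | End bal
1 | $6,976.14 | $189.00 | $189.00 | $6,976.14
2 | $6,976.14 | $189.00 | $1,835.79 | $5,329.35
3 | $5,329.35 | $189.00 | $1,835.79 | $3,682.56
4 | $3,682.56 | $189.00 | $1,835.79 | $2,035.77
5 | $2,035.77 | $189.00 | $1,835.79 | $388.98
6 | $388.98 | $189.00 | $577.98 | $0.00
Balance reaches $0.00 in installment 6.

6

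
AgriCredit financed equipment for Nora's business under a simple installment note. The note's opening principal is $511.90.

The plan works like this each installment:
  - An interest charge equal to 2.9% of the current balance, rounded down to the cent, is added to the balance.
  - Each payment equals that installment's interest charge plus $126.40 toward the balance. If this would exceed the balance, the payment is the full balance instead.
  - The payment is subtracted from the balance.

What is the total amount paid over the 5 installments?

$549.44

# | Opening | Interest | Payment | End bal
1 | $511.90 | $14.84 | $141.24 | $385.50
2 | $385.50 | $11.17 | $137.57 | $259.10
3 | $259.10 | $7.51 | $133.91 | $132.70
4 | $132.70 | $3.84 | $130.24 | $6.30
5 | $6.30 | $0.18 | $6.48 | $0.00
Total paid: $549.44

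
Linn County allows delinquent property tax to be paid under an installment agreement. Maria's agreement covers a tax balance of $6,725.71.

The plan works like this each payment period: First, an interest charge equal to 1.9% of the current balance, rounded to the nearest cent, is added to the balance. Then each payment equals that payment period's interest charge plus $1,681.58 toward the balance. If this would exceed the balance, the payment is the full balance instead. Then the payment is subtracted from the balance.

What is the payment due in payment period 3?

$1,745.47

# | Opening | Interest | Payment | End bal
1 | $6,725.71 | $127.79 | $1,809.37 | $5,044.13
2 | $5,044.13 | $95.84 | $1,777.42 | $3,362.55
3 | $3,362.55 | $63.89 | $1,745.47 | $1,680.97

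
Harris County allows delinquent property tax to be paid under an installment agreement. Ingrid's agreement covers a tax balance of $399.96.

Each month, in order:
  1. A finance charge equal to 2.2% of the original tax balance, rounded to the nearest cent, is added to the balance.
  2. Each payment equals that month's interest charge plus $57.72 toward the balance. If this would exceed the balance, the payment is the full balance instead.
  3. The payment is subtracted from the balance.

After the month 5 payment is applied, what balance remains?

$111.36

Month 1: opening $399.96; interest $8.80 → $408.76; payment $66.52; balance $342.24
Month 2: opening $342.24; interest $8.80 → $351.04; payment $66.52; balance $284.52
Month 3: opening $284.52; interest $8.80 → $293.32; payment $66.52; balance $226.80
Month 4: opening $226.80; interest $8.80 → $235.60; payment $66.52; balance $169.08
Month 5: opening $169.08; interest $8.80 → $177.88; payment $66.52; balance $111.36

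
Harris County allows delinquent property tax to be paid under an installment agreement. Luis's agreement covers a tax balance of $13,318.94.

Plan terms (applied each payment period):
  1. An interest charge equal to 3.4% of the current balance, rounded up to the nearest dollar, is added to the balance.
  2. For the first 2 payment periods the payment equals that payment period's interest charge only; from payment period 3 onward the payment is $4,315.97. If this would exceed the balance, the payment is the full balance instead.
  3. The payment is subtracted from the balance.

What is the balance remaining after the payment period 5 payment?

Payment period 1: $13,318.94 +$453.00 interest = $13,771.94; pay $453.00 → $13,318.94
Payment period 2: $13,318.94 +$453.00 interest = $13,771.94; pay $453.00 → $13,318.94
Payment period 3: $13,318.94 +$453.00 interest = $13,771.94; pay $4,315.97 → $9,455.97
Payment period 4: $9,455.97 +$322.00 interest = $9,777.97; pay $4,315.97 → $5,462.00
Payment period 5: $5,462.00 +$186.00 interest = $5,648.00; pay $4,315.97 → $1,332.03

$1,332.03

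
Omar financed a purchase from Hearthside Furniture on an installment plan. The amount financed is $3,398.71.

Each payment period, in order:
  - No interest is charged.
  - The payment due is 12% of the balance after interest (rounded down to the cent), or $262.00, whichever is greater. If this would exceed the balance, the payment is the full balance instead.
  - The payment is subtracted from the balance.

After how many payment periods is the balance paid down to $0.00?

12

Payment period 1: opening $3,398.71; payment $407.84; balance $2,990.87
Payment period 2: opening $2,990.87; payment $358.90; balance $2,631.97
Payment period 3: opening $2,631.97; payment $315.83; balance $2,316.14
Payment period 4: opening $2,316.14; payment $277.93; balance $2,038.21
Payment period 5: opening $2,038.21; payment $262.00; balance $1,776.21
Payment period 6: opening $1,776.21; payment $262.00; balance $1,514.21
Payment period 7: opening $1,514.21; payment $262.00; balance $1,252.21
Payment period 8: opening $1,252.21; payment $262.00; balance $990.21
Payment period 9: opening $990.21; payment $262.00; balance $728.21
Payment period 10: opening $728.21; payment $262.00; balance $466.21
Payment period 11: opening $466.21; payment $262.00; balance $204.21
Payment period 12: opening $204.21; payment $204.21; balance $0.00
Balance reaches $0.00 in payment period 12.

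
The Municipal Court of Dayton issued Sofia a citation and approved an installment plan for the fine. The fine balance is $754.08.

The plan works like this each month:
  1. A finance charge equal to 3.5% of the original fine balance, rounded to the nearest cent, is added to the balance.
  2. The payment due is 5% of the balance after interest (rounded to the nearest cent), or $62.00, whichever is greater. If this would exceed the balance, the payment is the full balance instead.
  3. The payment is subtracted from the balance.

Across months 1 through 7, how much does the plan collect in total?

$434.00

Month 1: $754.08 +$26.39 interest = $780.47; pay $62.00 → $718.47
Month 2: $718.47 +$26.39 interest = $744.86; pay $62.00 → $682.86
Month 3: $682.86 +$26.39 interest = $709.25; pay $62.00 → $647.25
Month 4: $647.25 +$26.39 interest = $673.64; pay $62.00 → $611.64
Month 5: $611.64 +$26.39 interest = $638.03; pay $62.00 → $576.03
Month 6: $576.03 +$26.39 interest = $602.42; pay $62.00 → $540.42
Month 7: $540.42 +$26.39 interest = $566.81; pay $62.00 → $504.81
Total paid: $434.00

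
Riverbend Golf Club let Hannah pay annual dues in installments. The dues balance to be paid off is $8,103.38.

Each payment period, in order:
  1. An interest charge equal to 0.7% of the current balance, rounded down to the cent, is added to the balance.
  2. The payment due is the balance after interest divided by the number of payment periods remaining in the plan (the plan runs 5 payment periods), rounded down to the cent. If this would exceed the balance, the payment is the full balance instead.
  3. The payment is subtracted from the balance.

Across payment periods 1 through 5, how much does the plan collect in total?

$8,275.12

Payment period 1: opening $8,103.38; interest $56.72 → $8,160.10; payment $1,632.02; balance $6,528.08
Payment period 2: opening $6,528.08; interest $45.69 → $6,573.77; payment $1,643.44; balance $4,930.33
Payment period 3: opening $4,930.33; interest $34.51 → $4,964.84; payment $1,654.94; balance $3,309.90
Payment period 4: opening $3,309.90; interest $23.16 → $3,333.06; payment $1,666.53; balance $1,666.53
Payment period 5: opening $1,666.53; interest $11.66 → $1,678.19; payment $1,678.19; balance $0.00
Total paid: $8,275.12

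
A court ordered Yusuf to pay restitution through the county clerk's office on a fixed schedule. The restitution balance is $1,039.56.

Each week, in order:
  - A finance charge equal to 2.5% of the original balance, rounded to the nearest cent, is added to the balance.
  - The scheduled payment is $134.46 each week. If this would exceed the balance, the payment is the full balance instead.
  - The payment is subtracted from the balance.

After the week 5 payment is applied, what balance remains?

$497.21

Week 1: opening $1,039.56; interest $25.99 → $1,065.55; payment $134.46; balance $931.09
Week 2: opening $931.09; interest $25.99 → $957.08; payment $134.46; balance $822.62
Week 3: opening $822.62; interest $25.99 → $848.61; payment $134.46; balance $714.15
Week 4: opening $714.15; interest $25.99 → $740.14; payment $134.46; balance $605.68
Week 5: opening $605.68; interest $25.99 → $631.67; payment $134.46; balance $497.21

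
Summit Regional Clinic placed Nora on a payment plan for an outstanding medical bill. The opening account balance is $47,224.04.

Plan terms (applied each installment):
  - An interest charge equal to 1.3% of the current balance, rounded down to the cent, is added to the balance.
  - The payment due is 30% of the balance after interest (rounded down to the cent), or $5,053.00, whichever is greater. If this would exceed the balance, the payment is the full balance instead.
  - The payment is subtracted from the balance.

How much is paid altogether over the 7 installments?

$49,074.63

Installment 1: $47,224.04 +$613.91 interest = $47,837.95; pay $14,351.38 → $33,486.57
Installment 2: $33,486.57 +$435.32 interest = $33,921.89; pay $10,176.56 → $23,745.33
Installment 3: $23,745.33 +$308.68 interest = $24,054.01; pay $7,216.20 → $16,837.81
Installment 4: $16,837.81 +$218.89 interest = $17,056.70; pay $5,117.01 → $11,939.69
Installment 5: $11,939.69 +$155.21 interest = $12,094.90; pay $5,053.00 → $7,041.90
Installment 6: $7,041.90 +$91.54 interest = $7,133.44; pay $5,053.00 → $2,080.44
Installment 7: $2,080.44 +$27.04 interest = $2,107.48; pay $2,107.48 → $0.00
Total paid: $49,074.63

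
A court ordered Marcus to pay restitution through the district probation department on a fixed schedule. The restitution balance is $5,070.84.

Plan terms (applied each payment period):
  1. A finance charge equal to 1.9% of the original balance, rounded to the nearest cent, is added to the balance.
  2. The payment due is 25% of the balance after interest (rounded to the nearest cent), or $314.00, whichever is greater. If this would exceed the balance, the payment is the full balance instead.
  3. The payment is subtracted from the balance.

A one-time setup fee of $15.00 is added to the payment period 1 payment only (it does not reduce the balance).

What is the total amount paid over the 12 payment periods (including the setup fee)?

Payment period 1: opening $5,070.84; interest $96.35 → $5,167.19; payment $1,291.80 (+ $15.00 fee); balance $3,875.39
Payment period 2: opening $3,875.39; interest $96.35 → $3,971.74; payment $992.94; balance $2,978.80
Payment period 3: opening $2,978.80; interest $96.35 → $3,075.15; payment $768.79; balance $2,306.36
Payment period 4: opening $2,306.36; interest $96.35 → $2,402.71; payment $600.68; balance $1,802.03
Payment period 5: opening $1,802.03; interest $96.35 → $1,898.38; payment $474.60; balance $1,423.78
Payment period 6: opening $1,423.78; interest $96.35 → $1,520.13; payment $380.03; balance $1,140.10
Payment period 7: opening $1,140.10; interest $96.35 → $1,236.45; payment $314.00; balance $922.45
Payment period 8: opening $922.45; interest $96.35 → $1,018.80; payment $314.00; balance $704.80
Payment period 9: opening $704.80; interest $96.35 → $801.15; payment $314.00; balance $487.15
Payment period 10: opening $487.15; interest $96.35 → $583.50; payment $314.00; balance $269.50
Payment period 11: opening $269.50; interest $96.35 → $365.85; payment $314.00; balance $51.85
Payment period 12: opening $51.85; interest $96.35 → $148.20; payment $148.20; balance $0.00
Total paid: $6,242.04

$6,242.04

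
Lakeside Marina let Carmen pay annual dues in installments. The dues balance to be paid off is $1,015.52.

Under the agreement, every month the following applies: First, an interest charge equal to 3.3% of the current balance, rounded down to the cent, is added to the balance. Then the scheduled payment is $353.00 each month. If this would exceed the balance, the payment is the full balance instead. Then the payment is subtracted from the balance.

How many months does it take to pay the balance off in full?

4

# | Opening | Interest | Payment | End bal
1 | $1,015.52 | $33.51 | $353.00 | $696.03
2 | $696.03 | $22.96 | $353.00 | $365.99
3 | $365.99 | $12.07 | $353.00 | $25.06
4 | $25.06 | $0.82 | $25.88 | $0.00
Balance reaches $0.00 in month 4.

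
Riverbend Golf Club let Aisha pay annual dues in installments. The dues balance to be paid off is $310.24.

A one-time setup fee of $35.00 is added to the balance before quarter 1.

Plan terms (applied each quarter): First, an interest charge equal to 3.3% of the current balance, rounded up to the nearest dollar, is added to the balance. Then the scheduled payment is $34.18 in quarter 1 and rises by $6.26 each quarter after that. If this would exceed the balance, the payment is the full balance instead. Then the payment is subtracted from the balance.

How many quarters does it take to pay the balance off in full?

8

Quarter 1: opening $345.24; interest $12.00 → $357.24; payment $34.18; balance $323.06
Quarter 2: opening $323.06; interest $11.00 → $334.06; payment $40.44; balance $293.62
Quarter 3: opening $293.62; interest $10.00 → $303.62; payment $46.70; balance $256.92
Quarter 4: opening $256.92; interest $9.00 → $265.92; payment $52.96; balance $212.96
Quarter 5: opening $212.96; interest $8.00 → $220.96; payment $59.22; balance $161.74
Quarter 6: opening $161.74; interest $6.00 → $167.74; payment $65.48; balance $102.26
Quarter 7: opening $102.26; interest $4.00 → $106.26; payment $71.74; balance $34.52
Quarter 8: opening $34.52; interest $2.00 → $36.52; payment $36.52; balance $0.00
Balance reaches $0.00 in quarter 8.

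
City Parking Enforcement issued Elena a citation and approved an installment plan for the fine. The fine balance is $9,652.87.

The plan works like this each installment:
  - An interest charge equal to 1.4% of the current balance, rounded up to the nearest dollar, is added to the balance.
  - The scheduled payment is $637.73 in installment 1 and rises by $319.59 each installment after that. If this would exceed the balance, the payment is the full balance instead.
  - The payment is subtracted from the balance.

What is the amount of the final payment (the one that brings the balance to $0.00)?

$1,673.64

Installment 1: $9,652.87 +$136.00 interest = $9,788.87; pay $637.73 → $9,151.14
Installment 2: $9,151.14 +$129.00 interest = $9,280.14; pay $957.32 → $8,322.82
Installment 3: $8,322.82 +$117.00 interest = $8,439.82; pay $1,276.91 → $7,162.91
Installment 4: $7,162.91 +$101.00 interest = $7,263.91; pay $1,596.50 → $5,667.41
Installment 5: $5,667.41 +$80.00 interest = $5,747.41; pay $1,916.09 → $3,831.32
Installment 6: $3,831.32 +$54.00 interest = $3,885.32; pay $2,235.68 → $1,649.64
Installment 7: $1,649.64 +$24.00 interest = $1,673.64; pay $1,673.64 → $0.00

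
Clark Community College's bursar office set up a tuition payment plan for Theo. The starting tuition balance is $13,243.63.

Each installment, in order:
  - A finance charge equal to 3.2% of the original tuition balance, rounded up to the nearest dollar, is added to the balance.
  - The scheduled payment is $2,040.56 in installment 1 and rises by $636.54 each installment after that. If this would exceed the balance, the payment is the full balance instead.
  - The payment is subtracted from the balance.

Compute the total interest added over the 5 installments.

$2,120.00

Installment 1: opening $13,243.63; interest $424.00 → $13,667.63; payment $2,040.56; balance $11,627.07
Installment 2: opening $11,627.07; interest $424.00 → $12,051.07; payment $2,677.10; balance $9,373.97
Installment 3: opening $9,373.97; interest $424.00 → $9,797.97; payment $3,313.64; balance $6,484.33
Installment 4: opening $6,484.33; interest $424.00 → $6,908.33; payment $3,950.18; balance $2,958.15
Installment 5: opening $2,958.15; interest $424.00 → $3,382.15; payment $3,382.15; balance $0.00
Total interest: $424.00 + $424.00 + $424.00 + $424.00 + $424.00 = $2,120.00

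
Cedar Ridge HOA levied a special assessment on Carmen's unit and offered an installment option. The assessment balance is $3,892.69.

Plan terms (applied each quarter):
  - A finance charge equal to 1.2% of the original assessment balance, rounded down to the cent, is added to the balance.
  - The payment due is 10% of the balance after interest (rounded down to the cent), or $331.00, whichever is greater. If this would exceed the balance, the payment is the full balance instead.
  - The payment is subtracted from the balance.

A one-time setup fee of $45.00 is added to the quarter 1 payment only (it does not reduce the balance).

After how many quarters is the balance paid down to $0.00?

14

# | Opening | Interest | Payment | Fee | End bal
1 | $3,892.69 | $46.71 | $393.94 | $45.00 | $3,545.46
2 | $3,545.46 | $46.71 | $359.21 | — | $3,232.96
3 | $3,232.96 | $46.71 | $331.00 | — | $2,948.67
4 | $2,948.67 | $46.71 | $331.00 | — | $2,664.38
5 | $2,664.38 | $46.71 | $331.00 | — | $2,380.09
6 | $2,380.09 | $46.71 | $331.00 | — | $2,095.80
7 | $2,095.80 | $46.71 | $331.00 | — | $1,811.51
8 | $1,811.51 | $46.71 | $331.00 | — | $1,527.22
9 | $1,527.22 | $46.71 | $331.00 | — | $1,242.93
10 | $1,242.93 | $46.71 | $331.00 | — | $958.64
11 | $958.64 | $46.71 | $331.00 | — | $674.35
12 | $674.35 | $46.71 | $331.00 | — | $390.06
13 | $390.06 | $46.71 | $331.00 | — | $105.77
14 | $105.77 | $46.71 | $152.48 | — | $0.00
Balance reaches $0.00 in quarter 14.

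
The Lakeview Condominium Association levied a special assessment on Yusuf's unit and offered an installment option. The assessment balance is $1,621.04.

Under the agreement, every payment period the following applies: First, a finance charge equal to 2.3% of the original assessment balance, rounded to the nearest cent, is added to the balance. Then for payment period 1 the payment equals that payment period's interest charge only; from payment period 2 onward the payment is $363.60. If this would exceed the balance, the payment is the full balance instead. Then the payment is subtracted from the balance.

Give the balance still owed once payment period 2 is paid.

$1,294.72

# | Opening | Interest | Payment | End bal
1 | $1,621.04 | $37.28 | $37.28 | $1,621.04
2 | $1,621.04 | $37.28 | $363.60 | $1,294.72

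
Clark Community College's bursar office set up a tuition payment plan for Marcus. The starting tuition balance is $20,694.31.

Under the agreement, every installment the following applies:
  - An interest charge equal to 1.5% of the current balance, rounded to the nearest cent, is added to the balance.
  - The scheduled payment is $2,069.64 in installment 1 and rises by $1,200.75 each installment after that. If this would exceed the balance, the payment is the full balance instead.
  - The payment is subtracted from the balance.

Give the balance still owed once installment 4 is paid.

Installment 1: $20,694.31 +$310.41 interest = $21,004.72; pay $2,069.64 → $18,935.08
Installment 2: $18,935.08 +$284.03 interest = $19,219.11; pay $3,270.39 → $15,948.72
Installment 3: $15,948.72 +$239.23 interest = $16,187.95; pay $4,471.14 → $11,716.81
Installment 4: $11,716.81 +$175.75 interest = $11,892.56; pay $5,671.89 → $6,220.67

$6,220.67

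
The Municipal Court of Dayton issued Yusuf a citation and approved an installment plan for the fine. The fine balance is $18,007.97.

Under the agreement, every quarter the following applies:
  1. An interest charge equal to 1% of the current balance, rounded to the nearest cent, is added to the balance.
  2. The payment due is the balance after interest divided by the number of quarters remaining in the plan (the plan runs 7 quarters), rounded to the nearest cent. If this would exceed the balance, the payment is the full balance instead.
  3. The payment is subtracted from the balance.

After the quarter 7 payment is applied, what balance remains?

$0.00

Quarter 1: $18,007.97 +$180.08 interest = $18,188.05; pay $2,598.29 → $15,589.76
Quarter 2: $15,589.76 +$155.90 interest = $15,745.66; pay $2,624.28 → $13,121.38
Quarter 3: $13,121.38 +$131.21 interest = $13,252.59; pay $2,650.52 → $10,602.07
Quarter 4: $10,602.07 +$106.02 interest = $10,708.09; pay $2,677.02 → $8,031.07
Quarter 5: $8,031.07 +$80.31 interest = $8,111.38; pay $2,703.79 → $5,407.59
Quarter 6: $5,407.59 +$54.08 interest = $5,461.67; pay $2,730.84 → $2,730.83
Quarter 7: $2,730.83 +$27.31 interest = $2,758.14; pay $2,758.14 → $0.00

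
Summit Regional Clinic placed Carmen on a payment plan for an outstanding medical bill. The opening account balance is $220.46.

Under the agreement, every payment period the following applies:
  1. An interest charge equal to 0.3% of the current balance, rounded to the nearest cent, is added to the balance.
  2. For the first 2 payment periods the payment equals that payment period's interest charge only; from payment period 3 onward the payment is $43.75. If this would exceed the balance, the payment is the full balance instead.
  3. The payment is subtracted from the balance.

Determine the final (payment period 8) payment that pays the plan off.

$3.72

Payment period 1: $220.46 +$0.66 interest = $221.12; pay $0.66 → $220.46
Payment period 2: $220.46 +$0.66 interest = $221.12; pay $0.66 → $220.46
Payment period 3: $220.46 +$0.66 interest = $221.12; pay $43.75 → $177.37
Payment period 4: $177.37 +$0.53 interest = $177.90; pay $43.75 → $134.15
Payment period 5: $134.15 +$0.40 interest = $134.55; pay $43.75 → $90.80
Payment period 6: $90.80 +$0.27 interest = $91.07; pay $43.75 → $47.32
Payment period 7: $47.32 +$0.14 interest = $47.46; pay $43.75 → $3.71
Payment period 8: $3.71 +$0.01 interest = $3.72; pay $3.72 → $0.00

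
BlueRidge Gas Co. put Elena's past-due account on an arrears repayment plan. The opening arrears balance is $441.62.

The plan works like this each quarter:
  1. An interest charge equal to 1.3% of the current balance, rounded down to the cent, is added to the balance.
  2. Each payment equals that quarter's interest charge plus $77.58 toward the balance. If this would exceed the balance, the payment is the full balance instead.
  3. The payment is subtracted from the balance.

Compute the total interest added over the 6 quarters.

Quarter 1: opening $441.62; interest $5.74 → $447.36; payment $83.32; balance $364.04
Quarter 2: opening $364.04; interest $4.73 → $368.77; payment $82.31; balance $286.46
Quarter 3: opening $286.46; interest $3.72 → $290.18; payment $81.30; balance $208.88
Quarter 4: opening $208.88; interest $2.71 → $211.59; payment $80.29; balance $131.30
Quarter 5: opening $131.30; interest $1.70 → $133.00; payment $79.28; balance $53.72
Quarter 6: opening $53.72; interest $0.69 → $54.41; payment $54.41; balance $0.00
Total interest: $5.74 + $4.73 + $3.72 + $2.71 + $1.70 + $0.69 = $19.29

$19.29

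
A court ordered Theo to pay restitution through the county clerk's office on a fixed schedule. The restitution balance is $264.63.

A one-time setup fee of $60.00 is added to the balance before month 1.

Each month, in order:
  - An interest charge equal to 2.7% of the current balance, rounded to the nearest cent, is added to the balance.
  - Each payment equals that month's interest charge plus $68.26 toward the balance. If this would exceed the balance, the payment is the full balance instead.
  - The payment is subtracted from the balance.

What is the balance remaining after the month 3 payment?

Month 1: opening $324.63; interest $8.77 → $333.40; payment $77.03; balance $256.37
Month 2: opening $256.37; interest $6.92 → $263.29; payment $75.18; balance $188.11
Month 3: opening $188.11; interest $5.08 → $193.19; payment $73.34; balance $119.85

$119.85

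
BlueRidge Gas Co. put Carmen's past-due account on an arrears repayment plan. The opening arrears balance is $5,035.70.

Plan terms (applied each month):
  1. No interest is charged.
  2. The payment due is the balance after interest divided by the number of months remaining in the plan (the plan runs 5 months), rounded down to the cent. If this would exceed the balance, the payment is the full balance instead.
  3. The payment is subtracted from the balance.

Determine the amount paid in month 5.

# | Opening | Payment | End bal
1 | $5,035.70 | $1,007.14 | $4,028.56
2 | $4,028.56 | $1,007.14 | $3,021.42
3 | $3,021.42 | $1,007.14 | $2,014.28
4 | $2,014.28 | $1,007.14 | $1,007.14
5 | $1,007.14 | $1,007.14 | $0.00

$1,007.14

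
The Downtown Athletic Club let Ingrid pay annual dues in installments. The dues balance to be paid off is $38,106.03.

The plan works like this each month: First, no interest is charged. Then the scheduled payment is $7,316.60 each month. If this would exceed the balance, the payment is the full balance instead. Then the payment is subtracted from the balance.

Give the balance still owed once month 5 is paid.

$1,523.03

Month 1: $38,106.03 − $7,316.60 → $30,789.43
Month 2: $30,789.43 − $7,316.60 → $23,472.83
Month 3: $23,472.83 − $7,316.60 → $16,156.23
Month 4: $16,156.23 − $7,316.60 → $8,839.63
Month 5: $8,839.63 − $7,316.60 → $1,523.03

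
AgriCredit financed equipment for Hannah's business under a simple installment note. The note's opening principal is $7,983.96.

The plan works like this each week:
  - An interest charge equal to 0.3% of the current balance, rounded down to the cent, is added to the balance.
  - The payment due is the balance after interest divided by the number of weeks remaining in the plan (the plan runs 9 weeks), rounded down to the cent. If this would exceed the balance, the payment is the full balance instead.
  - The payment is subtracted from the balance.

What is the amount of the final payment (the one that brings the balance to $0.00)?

Week 1: opening $7,983.96; interest $23.95 → $8,007.91; payment $889.76; balance $7,118.15
Week 2: opening $7,118.15; interest $21.35 → $7,139.50; payment $892.43; balance $6,247.07
Week 3: opening $6,247.07; interest $18.74 → $6,265.81; payment $895.11; balance $5,370.70
Week 4: opening $5,370.70; interest $16.11 → $5,386.81; payment $897.80; balance $4,489.01
Week 5: opening $4,489.01; interest $13.46 → $4,502.47; payment $900.49; balance $3,601.98
Week 6: opening $3,601.98; interest $10.80 → $3,612.78; payment $903.19; balance $2,709.59
Week 7: opening $2,709.59; interest $8.12 → $2,717.71; payment $905.90; balance $1,811.81
Week 8: opening $1,811.81; interest $5.43 → $1,817.24; payment $908.62; balance $908.62
Week 9: opening $908.62; interest $2.72 → $911.34; payment $911.34; balance $0.00

$911.34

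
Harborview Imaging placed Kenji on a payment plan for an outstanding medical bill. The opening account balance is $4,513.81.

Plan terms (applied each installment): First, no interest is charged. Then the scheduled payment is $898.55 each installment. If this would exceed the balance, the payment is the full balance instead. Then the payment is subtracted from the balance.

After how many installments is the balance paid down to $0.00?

6

Installment 1: opening $4,513.81; payment $898.55; balance $3,615.26
Installment 2: opening $3,615.26; payment $898.55; balance $2,716.71
Installment 3: opening $2,716.71; payment $898.55; balance $1,818.16
Installment 4: opening $1,818.16; payment $898.55; balance $919.61
Installment 5: opening $919.61; payment $898.55; balance $21.06
Installment 6: opening $21.06; payment $21.06; balance $0.00
Balance reaches $0.00 in installment 6.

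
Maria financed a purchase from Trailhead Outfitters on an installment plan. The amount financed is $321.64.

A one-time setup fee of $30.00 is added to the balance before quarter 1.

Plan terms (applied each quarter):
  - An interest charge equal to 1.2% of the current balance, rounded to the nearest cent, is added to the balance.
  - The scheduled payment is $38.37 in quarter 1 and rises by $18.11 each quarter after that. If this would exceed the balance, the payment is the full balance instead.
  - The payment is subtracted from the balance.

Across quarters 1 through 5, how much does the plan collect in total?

Quarter 1: opening $351.64; interest $4.22 → $355.86; payment $38.37; balance $317.49
Quarter 2: opening $317.49; interest $3.81 → $321.30; payment $56.48; balance $264.82
Quarter 3: opening $264.82; interest $3.18 → $268.00; payment $74.59; balance $193.41
Quarter 4: opening $193.41; interest $2.32 → $195.73; payment $92.70; balance $103.03
Quarter 5: opening $103.03; interest $1.24 → $104.27; payment $104.27; balance $0.00
Total paid: $366.41

$366.41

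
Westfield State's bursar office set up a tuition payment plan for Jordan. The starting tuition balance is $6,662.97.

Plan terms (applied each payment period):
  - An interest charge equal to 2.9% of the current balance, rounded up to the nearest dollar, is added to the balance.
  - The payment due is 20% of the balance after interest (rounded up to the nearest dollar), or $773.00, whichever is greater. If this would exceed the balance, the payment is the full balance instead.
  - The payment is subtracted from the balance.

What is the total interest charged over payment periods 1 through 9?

$834.00

# | Opening | Interest | Payment | End bal
1 | $6,662.97 | $194.00 | $1,372.00 | $5,484.97
2 | $5,484.97 | $160.00 | $1,129.00 | $4,515.97
3 | $4,515.97 | $131.00 | $930.00 | $3,716.97
4 | $3,716.97 | $108.00 | $773.00 | $3,051.97
5 | $3,051.97 | $89.00 | $773.00 | $2,367.97
6 | $2,367.97 | $69.00 | $773.00 | $1,663.97
7 | $1,663.97 | $49.00 | $773.00 | $939.97
8 | $939.97 | $28.00 | $773.00 | $194.97
9 | $194.97 | $6.00 | $200.97 | $0.00
Total interest: $194.00 + $160.00 + $131.00 + $108.00 + $89.00 + $69.00 + $49.00 + $28.00 + $6.00 = $834.00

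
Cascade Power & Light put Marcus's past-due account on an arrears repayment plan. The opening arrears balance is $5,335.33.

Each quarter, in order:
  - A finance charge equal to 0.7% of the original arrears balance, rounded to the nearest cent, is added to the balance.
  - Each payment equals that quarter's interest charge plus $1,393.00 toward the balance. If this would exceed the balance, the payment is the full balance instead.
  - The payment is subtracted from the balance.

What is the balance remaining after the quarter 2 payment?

$2,549.33

Quarter 1: $5,335.33 +$37.35 interest = $5,372.68; pay $1,430.35 → $3,942.33
Quarter 2: $3,942.33 +$37.35 interest = $3,979.68; pay $1,430.35 → $2,549.33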